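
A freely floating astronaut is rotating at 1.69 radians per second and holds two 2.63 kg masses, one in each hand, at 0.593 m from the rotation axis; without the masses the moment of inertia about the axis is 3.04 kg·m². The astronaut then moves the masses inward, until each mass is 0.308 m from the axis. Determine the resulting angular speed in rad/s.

ω₂ ≈ 2.34 rad/s

With no external torque about the axis, L is conserved: I₁ω₁ = I₂ω₂.
I₁ = 3.04 + 2(2.63)(0.593)² = 4.890 kg·m²; I₂ = 3.04 + 2(2.63)(0.308)² = 3.539 kg·m².
ω₂ = I₁ω₁ / I₂ = (4.890)(1.69 rad/s) / (3.539) = 2.335 rad/s.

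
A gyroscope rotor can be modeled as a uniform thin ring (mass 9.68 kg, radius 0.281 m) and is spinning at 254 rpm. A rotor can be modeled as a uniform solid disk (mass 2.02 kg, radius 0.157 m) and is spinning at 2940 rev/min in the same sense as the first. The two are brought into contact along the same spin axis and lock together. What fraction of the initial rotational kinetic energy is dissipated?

The coupling torques are internal; angular momentum about the shared axis is conserved.
Moments of inertia: I_A = (9.68)(0.281)² = 0.7643 kg·m²; I_B = ½(2.02)(0.157)² = 0.02490 kg·m².
Taking A's sense as positive: L = (0.7643)(254) + (0.02490)(2940) = 267.3 kg·m²·rpm.
Combined I = 0.7643 + 0.02490 = 0.7892 kg·m².
ω_f = L / I = 267.3 / 0.7892 = 338.7 rpm.
KE_i = ½ΣIω² = 1450 J; KE_f = ½(0.7892)(35.47)² = 496.5 J.
Fraction dissipated = (KE_i − KE_f)/KE_i = 0.6576.

fraction ≈ 0.658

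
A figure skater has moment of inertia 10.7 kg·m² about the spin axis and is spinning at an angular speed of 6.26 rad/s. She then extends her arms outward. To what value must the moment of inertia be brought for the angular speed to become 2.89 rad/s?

I₂ ≈ 23.2 kg·m²

Angular momentum about the spin axis is conserved since the torque about it is zero.
I₂ = I₁ω₁ / ω₂ = (10.7)(6.26) / (2.89) = 23.18 kg·m².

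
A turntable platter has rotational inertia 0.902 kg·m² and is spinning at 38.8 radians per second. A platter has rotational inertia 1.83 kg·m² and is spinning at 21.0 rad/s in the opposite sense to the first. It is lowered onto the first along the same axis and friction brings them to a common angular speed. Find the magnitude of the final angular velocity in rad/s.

The coupling torques are internal; angular momentum about the shared axis is conserved.
Taking A's sense as positive: L = (0.9020)(38.8) − (1.830)(21.0) = -3.432 kg·m²·rad/s.
Combined I = 0.9020 + 1.830 = 2.732 kg·m².
ω_f = L / I = -3.432 / 2.732 = -1.256 rad/s.

|ω_f| ≈ 1.26 rad/s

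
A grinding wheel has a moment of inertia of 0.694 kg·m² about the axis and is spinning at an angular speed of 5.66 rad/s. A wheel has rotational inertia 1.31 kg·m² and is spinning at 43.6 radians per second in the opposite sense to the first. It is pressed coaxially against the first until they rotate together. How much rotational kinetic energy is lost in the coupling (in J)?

No external torque acts about the common axis, so total angular momentum is conserved.
Taking A's sense as positive: L = (0.6940)(5.66) − (1.310)(43.6) = -53.19 kg·m²·rad/s.
Combined I = 0.6940 + 1.310 = 2.004 kg·m².
ω_f = L / I = -53.19 / 2.004 = -26.54 rad/s.
KE_i = ½ΣIω² = 1256 J; KE_f = ½(2.004)(26.54)² = 705.8 J.

ΔKE lost ≈ 550 J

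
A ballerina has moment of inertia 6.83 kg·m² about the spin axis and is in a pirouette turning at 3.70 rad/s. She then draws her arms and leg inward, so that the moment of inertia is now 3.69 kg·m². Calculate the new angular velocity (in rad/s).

No external torque acts about the spin axis, so angular momentum is conserved.
ω₂ = I₁ω₁ / I₂ = (6.830)(3.70 rad/s) / (3.690) = 6.849 rad/s.

ω₂ ≈ 6.85 rad/s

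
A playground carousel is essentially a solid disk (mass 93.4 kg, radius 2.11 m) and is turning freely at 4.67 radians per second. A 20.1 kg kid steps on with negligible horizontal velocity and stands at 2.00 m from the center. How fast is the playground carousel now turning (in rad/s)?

The added mass arrives with no angular momentum about the center, and any external torque about the center is negligible, so the system's angular momentum is conserved.
I_p = ½(93.4)(2.11)² = 207.9 kg·m².
Added inertia Σmr² = (20.1)(2.00)² = 80.40 kg·m²; I_f = 207.9 + 80.40 = 288.3 kg·m².
ω_f = I_p ω_i / I_f = (207.9)(4.67) / 288.3 = 3.368 rad/s.

ω_f ≈ 3.37 rad/s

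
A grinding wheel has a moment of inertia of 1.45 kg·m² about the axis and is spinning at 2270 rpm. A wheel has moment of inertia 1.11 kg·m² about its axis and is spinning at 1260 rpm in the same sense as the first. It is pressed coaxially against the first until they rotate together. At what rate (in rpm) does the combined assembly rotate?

|ω_f| ≈ 1830 rpm

No external torque acts about the common axis, so total angular momentum is conserved.
Taking A's sense as positive: L = (1.450)(2270) + (1.110)(1260) = 4690 kg·m²·rpm.
Combined I = 1.450 + 1.110 = 2.560 kg·m².
ω_f = L / I = 4690 / 2.560 = 1832 rpm.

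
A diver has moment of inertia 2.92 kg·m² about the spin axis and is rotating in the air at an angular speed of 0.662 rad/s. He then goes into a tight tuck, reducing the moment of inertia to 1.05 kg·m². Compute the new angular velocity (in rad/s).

Angular momentum about the spin axis is conserved since the torque about it is zero.
ω₂ = I₁ω₁ / I₂ = (2.920)(0.662 rad/s) / (1.050) = 1.841 rad/s.

ω₂ ≈ 1.84 rad/s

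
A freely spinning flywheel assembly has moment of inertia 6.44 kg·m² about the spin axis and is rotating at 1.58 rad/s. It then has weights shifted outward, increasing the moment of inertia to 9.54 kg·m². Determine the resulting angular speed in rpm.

No external torque acts about the spin axis, so angular momentum is conserved.
ω₂ = I₁ω₁ / I₂ = (6.440)(1.58 rad/s) / (9.540) = 1.067 rad/s = 10.19 rpm.

ω₂ ≈ 10.2 rpm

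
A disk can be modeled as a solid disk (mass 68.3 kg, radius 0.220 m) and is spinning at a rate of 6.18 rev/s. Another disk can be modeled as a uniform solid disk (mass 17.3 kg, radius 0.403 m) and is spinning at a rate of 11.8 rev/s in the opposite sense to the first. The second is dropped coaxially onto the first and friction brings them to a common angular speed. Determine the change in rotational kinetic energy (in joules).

No external torque acts about the common axis, so total angular momentum is conserved.
Moments of inertia: I_A = ½(68.3)(0.220)² = 1.653 kg·m²; I_B = ½(17.3)(0.403)² = 1.405 kg·m².
Taking A's sense as positive: L = (1.653)(6.18) − (1.405)(11.8) = -6.362 kg·m²·rev/s.
Combined I = 1.653 + 1.405 = 3.058 kg·m².
ω_f = L / I = -6.362 / 3.058 = -2.081 rev/s.
KE_i = ½ΣIω² = 5107 J; KE_f = ½(3.058)(13.07)² = 261.3 J.

ΔKE ≈ -4850 J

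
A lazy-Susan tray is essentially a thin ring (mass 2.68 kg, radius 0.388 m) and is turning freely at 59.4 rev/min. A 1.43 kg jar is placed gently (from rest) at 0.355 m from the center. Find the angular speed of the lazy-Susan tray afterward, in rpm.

The added mass arrives with no angular momentum about the center, and any external torque about the center is negligible, so the system's angular momentum is conserved.
I_p = (2.68)(0.388)² = 0.4035 kg·m².
Added inertia Σmr² = (1.43)(0.355)² = 0.1802 kg·m²; I_f = 0.4035 + 0.1802 = 0.5837 kg·m².
ω_f = I_p ω_i / I_f = (0.4035)(59.4) / 0.5837 = 41.06 rpm.

ω_f ≈ 41.1 rpm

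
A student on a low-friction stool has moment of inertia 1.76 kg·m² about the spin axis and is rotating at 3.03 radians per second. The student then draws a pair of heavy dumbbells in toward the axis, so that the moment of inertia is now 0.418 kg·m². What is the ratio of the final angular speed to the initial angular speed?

With no external torque about the axis, L is conserved: I₁ω₁ = I₂ω₂.
ω₂/ω₁ = I₁/I₂ = 1.760 / 0.4180 = 4.211.

ω₂/ω₁ ≈ 4.21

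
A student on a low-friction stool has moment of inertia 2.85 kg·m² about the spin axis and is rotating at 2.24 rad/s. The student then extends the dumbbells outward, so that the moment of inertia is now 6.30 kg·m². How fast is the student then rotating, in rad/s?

ω₂ ≈ 1.01 rad/s

With no external torque about the axis, L is conserved: I₁ω₁ = I₂ω₂.
ω₂ = I₁ω₁ / I₂ = (2.850)(2.24 rad/s) / (6.300) = 1.013 rad/s.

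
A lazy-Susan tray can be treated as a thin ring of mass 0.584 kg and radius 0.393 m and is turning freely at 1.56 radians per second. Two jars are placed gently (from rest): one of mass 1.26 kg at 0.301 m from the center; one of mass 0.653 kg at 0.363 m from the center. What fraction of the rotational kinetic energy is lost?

The added mass arrives with no angular momentum about the center, and any external torque about the center is negligible, so the system's angular momentum is conserved.
I_p = (0.584)(0.393)² = 0.09020 kg·m².
Added inertia Σmr² = (1.26)(0.301)² + (0.653)(0.363)² = 0.2002 kg·m²; I_f = 0.09020 + 0.2002 = 0.2904 kg·m².
ω_f = I_p ω_i / I_f = (0.09020)(1.56) / 0.2904 = 0.4845 rad/s.
KE_i = ½(0.09020)(1.560 rad/s)² = 0.1098 J; KE_f = ½(0.2904)(0.4845)² = 0.03409 J.
Fraction lost = 0.6894.

fraction ≈ 0.689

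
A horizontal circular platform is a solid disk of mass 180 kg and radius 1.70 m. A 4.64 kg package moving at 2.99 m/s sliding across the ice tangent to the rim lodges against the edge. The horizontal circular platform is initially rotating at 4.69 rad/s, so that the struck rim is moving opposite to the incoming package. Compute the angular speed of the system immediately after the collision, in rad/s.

|ω_f| ≈ 4.37 rad/s

About the central axle the impulsive forces during the collision are internal, so angular momentum about that axis is conserved.
I_p = ½(180)(1.70)² = 260.1 kg·m². Taking the sense of the package's angular momentum as positive, L_{package} = m v R = (4.64)(2.99)(1.70) = 23.59 kg·m²/s.
L_i = −I_p ω_p + m v R = −(260.1)(4.69) + 23.59 = -1196 kg·m²/s.
After sticking, I_f = I_p + m R² = 260.1 + (4.64)(1.70)² = 273.5 kg·m².
ω_f = L_i / I_f = -1196 / 273.5 = -4.374 rad/s.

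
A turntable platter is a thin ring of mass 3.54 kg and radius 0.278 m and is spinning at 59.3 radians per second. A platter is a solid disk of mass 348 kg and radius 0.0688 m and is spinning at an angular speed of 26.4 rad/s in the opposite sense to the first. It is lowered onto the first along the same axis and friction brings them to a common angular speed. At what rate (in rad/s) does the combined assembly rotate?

The coupling torques are internal; angular momentum about the shared axis is conserved.
Moments of inertia: I_A = (3.54)(0.278)² = 0.2736 kg·m²; I_B = ½(348)(0.0688)² = 0.8236 kg·m².
Taking A's sense as positive: L = (0.2736)(59.3) − (0.8236)(26.4) = -5.520 kg·m²·rad/s.
Combined I = 0.2736 + 0.8236 = 1.097 kg·m².
ω_f = L / I = -5.520 / 1.097 = -5.031 rad/s.

|ω_f| ≈ 5.03 rad/s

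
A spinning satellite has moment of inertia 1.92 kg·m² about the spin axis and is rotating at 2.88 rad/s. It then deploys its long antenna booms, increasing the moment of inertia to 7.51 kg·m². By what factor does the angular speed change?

No external torque acts about the spin axis, so angular momentum is conserved.
ω₂/ω₁ = I₁/I₂ = 1.920 / 7.510 = 0.2557.

ω₂/ω₁ ≈ 0.256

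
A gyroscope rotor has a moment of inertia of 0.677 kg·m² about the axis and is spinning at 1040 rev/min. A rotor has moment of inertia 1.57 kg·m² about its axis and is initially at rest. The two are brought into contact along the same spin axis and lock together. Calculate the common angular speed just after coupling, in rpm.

|ω_f| ≈ 313 rpm

The coupling torques are internal; angular momentum about the shared axis is conserved.
Taking A's sense as positive: L = (0.6770)(1040) = 704.1 kg·m²·rpm.
Combined I = 0.6770 + 1.570 = 2.247 kg·m².
ω_f = L / I = 704.1 / 2.247 = 313.3 rpm.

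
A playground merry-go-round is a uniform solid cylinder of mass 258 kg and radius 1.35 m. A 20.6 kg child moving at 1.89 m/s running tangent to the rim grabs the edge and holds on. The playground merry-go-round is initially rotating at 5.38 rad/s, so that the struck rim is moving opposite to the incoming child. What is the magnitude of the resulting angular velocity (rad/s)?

The axle reaction passes through the axle and exerts no torque about it; angular momentum about the axle is conserved through the impact.
I_p = ½(258)(1.35)² = 235.1 kg·m². Taking the sense of the child's angular momentum as positive, L_{child} = m v R = (20.6)(1.89)(1.35) = 52.56 kg·m²/s.
L_i = −I_p ω_p + m v R = −(235.1)(5.38) + 52.56 = -1212 kg·m²/s.
After sticking, I_f = I_p + m R² = 235.1 + (20.6)(1.35)² = 272.6 kg·m².
ω_f = L_i / I_f = -1212 / 272.6 = -4.446 rad/s.

|ω_f| ≈ 4.45 rad/s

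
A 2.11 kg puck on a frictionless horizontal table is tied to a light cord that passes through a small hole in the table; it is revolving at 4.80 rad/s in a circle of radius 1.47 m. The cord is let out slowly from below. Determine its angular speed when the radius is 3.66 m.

The constraining force is radial, so m r² ω about the center is conserved.
ω₂ = ω₁ (r₁/r₂)² = (4.80)(1.47/3.66)² = 0.7743 rad/s.

ω₂ ≈ 0.774 rad/s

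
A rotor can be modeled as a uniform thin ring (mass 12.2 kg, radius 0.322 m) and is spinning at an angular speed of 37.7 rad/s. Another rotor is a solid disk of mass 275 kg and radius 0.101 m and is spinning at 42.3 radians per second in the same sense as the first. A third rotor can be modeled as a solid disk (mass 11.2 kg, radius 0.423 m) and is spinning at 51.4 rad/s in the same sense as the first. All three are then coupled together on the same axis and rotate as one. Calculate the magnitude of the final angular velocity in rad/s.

|ω_f| ≈ 43.2 rad/s

No external torque acts about the common axis, so total angular momentum is conserved.
Moments of inertia: I_A = (12.2)(0.322)² = 1.265 kg·m²; I_B = ½(275)(0.101)² = 1.403 kg·m²; I_C = ½(11.2)(0.423)² = 1.002 kg·m².
Taking A's sense as positive: L = (1.265)(37.7) + (1.403)(42.3) + (1.002)(51.4) = 158.5 kg·m²·rad/s.
Combined I = 1.265 + 1.403 + 1.002 = 3.670 kg·m².
ω_f = L / I = 158.5 / 3.670 = 43.20 rad/s.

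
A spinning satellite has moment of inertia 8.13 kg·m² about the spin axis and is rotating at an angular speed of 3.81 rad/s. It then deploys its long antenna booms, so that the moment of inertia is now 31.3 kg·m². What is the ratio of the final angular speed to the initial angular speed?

ω₂/ω₁ ≈ 0.260

With no external torque about the axis, L is conserved: I₁ω₁ = I₂ω₂.
ω₂/ω₁ = I₁/I₂ = 8.130 / 31.30 = 0.2597.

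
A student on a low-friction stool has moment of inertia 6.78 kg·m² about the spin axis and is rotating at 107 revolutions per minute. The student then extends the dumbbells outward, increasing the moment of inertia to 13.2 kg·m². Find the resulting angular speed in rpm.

No external torque acts about the spin axis, so angular momentum is conserved.
ω₂ = I₁ω₁ / I₂ = (6.780)(107 rpm) / (13.20) = 54.96 rpm.

ω₂ ≈ 55.0 rpm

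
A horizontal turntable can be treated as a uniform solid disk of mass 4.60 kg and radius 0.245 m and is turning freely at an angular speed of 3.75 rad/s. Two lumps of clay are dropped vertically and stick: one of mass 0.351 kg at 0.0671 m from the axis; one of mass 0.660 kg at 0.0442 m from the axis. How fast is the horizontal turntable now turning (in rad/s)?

No external torque acts about the axis; L_before = L_after.
I_p = ½(4.60)(0.245)² = 0.1381 kg·m².
Added inertia Σmr² = (0.351)(0.0671)² + (0.660)(0.0442)² = 0.002870 kg·m²; I_f = 0.1381 + 0.002870 = 0.1409 kg·m².
ω_f = I_p ω_i / I_f = (0.1381)(3.75) / 0.1409 = 3.674 rad/s.

ω_f ≈ 3.67 rad/s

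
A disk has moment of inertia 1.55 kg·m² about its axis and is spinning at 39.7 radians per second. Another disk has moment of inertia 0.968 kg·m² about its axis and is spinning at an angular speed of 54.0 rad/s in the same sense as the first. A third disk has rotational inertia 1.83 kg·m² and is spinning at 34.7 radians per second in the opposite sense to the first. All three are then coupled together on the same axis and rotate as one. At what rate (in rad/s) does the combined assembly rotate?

|ω_f| ≈ 11.6 rad/s

No external torque acts about the common axis, so total angular momentum is conserved.
Taking A's sense as positive: L = (1.550)(39.7) + (0.9680)(54.0) − (1.830)(34.7) = 50.31 kg·m²·rad/s.
Combined I = 1.550 + 0.9680 + 1.830 = 4.348 kg·m².
ω_f = L / I = 50.31 / 4.348 = 11.57 rad/s.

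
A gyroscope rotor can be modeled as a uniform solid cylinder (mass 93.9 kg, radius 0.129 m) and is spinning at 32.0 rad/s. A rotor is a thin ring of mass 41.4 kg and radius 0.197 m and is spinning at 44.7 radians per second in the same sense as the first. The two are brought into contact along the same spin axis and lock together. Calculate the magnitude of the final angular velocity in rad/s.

No external torque acts about the common axis, so total angular momentum is conserved.
Moments of inertia: I_A = ½(93.9)(0.129)² = 0.7813 kg·m²; I_B = (41.4)(0.197)² = 1.607 kg·m².
Taking A's sense as positive: L = (0.7813)(32.0) + (1.607)(44.7) = 96.82 kg·m²·rad/s.
Combined I = 0.7813 + 1.607 = 2.388 kg·m².
ω_f = L / I = 96.82 / 2.388 = 40.54 rad/s.

|ω_f| ≈ 40.5 rad/s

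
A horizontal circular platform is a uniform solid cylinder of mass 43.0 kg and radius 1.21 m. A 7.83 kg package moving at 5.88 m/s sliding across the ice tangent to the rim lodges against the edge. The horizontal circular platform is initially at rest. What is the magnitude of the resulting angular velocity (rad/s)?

The axle reaction passes through the central axle and exerts no torque about it; angular momentum about the central axle is conserved through the impact.
I_p = ½(43.0)(1.21)² = 31.48 kg·m². Taking the sense of the package's angular momentum as positive, L_{package} = m v R = (7.83)(5.88)(1.21) = 55.71 kg·m²/s.
L_i = 0 + 55.71 = 55.71 kg·m²/s.
After sticking, I_f = I_p + m R² = 31.48 + (7.83)(1.21)² = 42.94 kg·m².
ω_f = L_i / I_f = 55.71 / 42.94 = 1.297 rad/s.

|ω_f| ≈ 1.30 rad/s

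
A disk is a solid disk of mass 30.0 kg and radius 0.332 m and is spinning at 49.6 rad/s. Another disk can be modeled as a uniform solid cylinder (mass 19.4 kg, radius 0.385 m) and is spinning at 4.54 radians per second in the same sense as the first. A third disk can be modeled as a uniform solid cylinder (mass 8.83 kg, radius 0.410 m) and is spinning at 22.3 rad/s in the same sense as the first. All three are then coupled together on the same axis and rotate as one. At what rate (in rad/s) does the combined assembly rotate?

|ω_f| ≈ 27.4 rad/s

No external torque acts about the common axis, so total angular momentum is conserved.
Moments of inertia: I_A = ½(30.0)(0.332)² = 1.653 kg·m²; I_B = ½(19.4)(0.385)² = 1.438 kg·m²; I_C = ½(8.83)(0.410)² = 0.7422 kg·m².
Taking A's sense as positive: L = (1.653)(49.6) + (1.438)(4.54) + (0.7422)(22.3) = 105.1 kg·m²·rad/s.
Combined I = 1.653 + 1.438 + 0.7422 = 3.833 kg·m².
ω_f = L / I = 105.1 / 3.833 = 27.41 rad/s.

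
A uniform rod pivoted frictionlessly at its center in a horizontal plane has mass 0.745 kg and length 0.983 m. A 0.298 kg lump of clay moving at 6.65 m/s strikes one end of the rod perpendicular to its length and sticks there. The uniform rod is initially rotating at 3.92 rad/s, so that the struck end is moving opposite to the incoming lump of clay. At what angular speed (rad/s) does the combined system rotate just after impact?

|ω_f| ≈ 5.60 rad/s

About the pivot the impulsive forces during the collision are internal, so angular momentum about that axis is conserved.
I_p = (1/12)(0.745)(0.983)² = 0.05999 kg·m². Taking the sense of the lump of clay's angular momentum as positive, L_{lump} = m v R = (0.298)(6.65)(0.983/2) = 0.9740 kg·m²/s.
L_i = −I_p ω_p + m v R = −(0.05999)(3.92) + 0.9740 = 0.7388 kg·m²/s.
After sticking, I_f = I_p + m R² = 0.05999 + (0.298)(0.983/2)² = 0.1320 kg·m².
ω_f = L_i / I_f = 0.7388 / 0.1320 = 5.598 rad/s.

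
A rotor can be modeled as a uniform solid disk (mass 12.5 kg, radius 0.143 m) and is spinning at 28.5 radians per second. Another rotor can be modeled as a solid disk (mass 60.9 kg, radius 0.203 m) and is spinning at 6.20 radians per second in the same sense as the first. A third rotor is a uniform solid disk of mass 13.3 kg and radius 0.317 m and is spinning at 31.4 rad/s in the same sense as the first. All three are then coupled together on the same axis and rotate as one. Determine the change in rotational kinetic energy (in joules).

No external torque acts about the common axis, so total angular momentum is conserved.
Moments of inertia: I_A = ½(12.5)(0.143)² = 0.1278 kg·m²; I_B = ½(60.9)(0.203)² = 1.255 kg·m²; I_C = ½(13.3)(0.317)² = 0.6683 kg·m².
Taking A's sense as positive: L = (0.1278)(28.5) + (1.255)(6.20) + (0.6683)(31.4) = 32.41 kg·m²·rad/s.
Combined I = 0.1278 + 1.255 + 0.6683 = 2.051 kg·m².
ω_f = L / I = 32.41 / 2.051 = 15.80 rad/s.
KE_i = ½ΣIω² = 405.5 J; KE_f = ½(2.051)(15.80)² = 256.0 J.

ΔKE ≈ -149 J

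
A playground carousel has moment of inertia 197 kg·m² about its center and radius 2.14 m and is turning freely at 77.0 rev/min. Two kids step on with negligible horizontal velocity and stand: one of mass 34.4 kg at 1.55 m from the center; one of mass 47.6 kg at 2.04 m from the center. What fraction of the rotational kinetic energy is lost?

The added mass arrives with no angular momentum about the center, and any external torque about the center is negligible, so the system's angular momentum is conserved.
Added inertia Σmr² = (34.4)(1.55)² + (47.6)(2.04)² = 280.7 kg·m²; I_f = 197.0 + 280.7 = 477.7 kg·m².
ω_f = I_p ω_i / I_f = (197.0)(77.0) / 477.7 = 31.75 rpm.
KE_i = ½(197.0)(8.063 rad/s)² = 6404 J; KE_f = ½(477.7)(3.325)² = 2641 J.
Fraction lost = 0.5876.

fraction ≈ 0.588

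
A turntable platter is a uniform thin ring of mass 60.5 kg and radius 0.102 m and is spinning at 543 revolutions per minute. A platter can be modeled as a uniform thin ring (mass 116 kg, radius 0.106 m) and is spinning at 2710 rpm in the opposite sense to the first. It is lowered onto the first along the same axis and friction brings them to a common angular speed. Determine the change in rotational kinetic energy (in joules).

The coupling torques are internal; angular momentum about the shared axis is conserved.
Moments of inertia: I_A = (60.5)(0.102)² = 0.6294 kg·m²; I_B = (116)(0.106)² = 1.303 kg·m².
Taking A's sense as positive: L = (0.6294)(543) − (1.303)(2710) = -3190 kg·m²·rpm.
Combined I = 0.6294 + 1.303 = 1.933 kg·m².
ω_f = L / I = -3190 / 1.933 = -1651 rpm.
KE_i = ½ΣIω² = 53500 J; KE_f = ½(1.933)(172.9)² = 28870 J.

ΔKE ≈ -24600 J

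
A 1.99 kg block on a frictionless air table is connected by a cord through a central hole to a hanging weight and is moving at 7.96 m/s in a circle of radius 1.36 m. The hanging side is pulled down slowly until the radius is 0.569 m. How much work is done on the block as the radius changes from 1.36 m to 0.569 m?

Central (radial) force ⇒ zero torque about the center ⇒ m v r is constant.
v₂ = v₁ r₁ / r₂ = (7.96)(1.36) / (0.569) = 19.03 m/s.
W = ΔKE = ½m(v₂² − v₁²) = 297.1 J.

W ≈ 297 J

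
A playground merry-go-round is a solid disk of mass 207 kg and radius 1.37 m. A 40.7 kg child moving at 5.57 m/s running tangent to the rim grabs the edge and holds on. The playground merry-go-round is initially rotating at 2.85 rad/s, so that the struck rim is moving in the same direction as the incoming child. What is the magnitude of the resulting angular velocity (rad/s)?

|ω_f| ≈ 3.19 rad/s

The axle reaction passes through the axle and exerts no torque about it; angular momentum about the axle is conserved through the impact.
I_p = ½(207)(1.37)² = 194.3 kg·m². Taking the sense of the child's angular momentum as positive, L_{child} = m v R = (40.7)(5.57)(1.37) = 310.6 kg·m²/s.
L_i = +I_p ω_p + m v R = +(194.3)(2.85) + 310.6 = 864.2 kg·m²/s.
After sticking, I_f = I_p + m R² = 194.3 + (40.7)(1.37)² = 270.6 kg·m².
ω_f = L_i / I_f = 864.2 / 270.6 = 3.193 rad/s.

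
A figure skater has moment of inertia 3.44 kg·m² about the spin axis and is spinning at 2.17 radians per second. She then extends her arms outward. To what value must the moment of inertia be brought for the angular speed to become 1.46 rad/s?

I₂ ≈ 5.11 kg·m²

With no external torque about the axis, L is conserved: I₁ω₁ = I₂ω₂.
I₂ = I₁ω₁ / ω₂ = (3.44)(2.17) / (1.46) = 5.113 kg·m².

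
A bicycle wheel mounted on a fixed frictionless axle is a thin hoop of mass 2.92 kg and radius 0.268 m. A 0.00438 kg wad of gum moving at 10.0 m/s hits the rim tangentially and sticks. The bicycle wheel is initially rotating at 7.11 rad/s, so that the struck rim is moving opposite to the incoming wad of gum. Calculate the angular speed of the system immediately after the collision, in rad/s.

About the axle the impulsive forces during the collision are internal, so angular momentum about that axis is conserved.
I_p = (2.92)(0.268)² = 0.2097 kg·m². Taking the sense of the wad of gum's angular momentum as positive, L_{wad} = m v R = (0.00438)(10.0)(0.268) = 0.01174 kg·m²/s.
L_i = −I_p ω_p + m v R = −(0.2097)(7.11) + 0.01174 = -1.479 kg·m²/s.
After sticking, I_f = I_p + m R² = 0.2097 + (0.00438)(0.268)² = 0.2100 kg·m².
ω_f = L_i / I_f = -1.479 / 0.2100 = -7.043 rad/s.

|ω_f| ≈ 7.04 rad/s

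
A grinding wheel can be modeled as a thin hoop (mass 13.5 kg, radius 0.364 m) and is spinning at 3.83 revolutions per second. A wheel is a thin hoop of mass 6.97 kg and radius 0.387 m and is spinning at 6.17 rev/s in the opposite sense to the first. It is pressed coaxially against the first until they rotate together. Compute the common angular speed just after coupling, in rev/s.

|ω_f| ≈ 0.145 rev/s

No external torque acts about the common axis, so total angular momentum is conserved.
Moments of inertia: I_A = (13.5)(0.364)² = 1.789 kg·m²; I_B = (6.97)(0.387)² = 1.044 kg·m².
Taking A's sense as positive: L = (1.789)(3.83) − (1.044)(6.17) = 0.4099 kg·m²·rev/s.
Combined I = 1.789 + 1.044 = 2.833 kg·m².
ω_f = L / I = 0.4099 / 2.833 = 0.1447 rev/s.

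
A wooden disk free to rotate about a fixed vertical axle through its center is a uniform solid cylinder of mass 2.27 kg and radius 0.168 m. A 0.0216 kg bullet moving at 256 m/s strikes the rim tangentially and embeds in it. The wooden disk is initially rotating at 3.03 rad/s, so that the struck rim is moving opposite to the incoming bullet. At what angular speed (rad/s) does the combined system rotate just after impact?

|ω_f| ≈ 25.5 rad/s

The axle reaction passes through the axle and exerts no torque about it; angular momentum about the axle is conserved through the impact.
I_p = ½(2.27)(0.168)² = 0.03203 kg·m². Taking the sense of the bullet's angular momentum as positive, L_{bullet} = m v R = (0.0216)(256)(0.168) = 0.9290 kg·m²/s.
L_i = −I_p ω_p + m v R = −(0.03203)(3.03) + 0.9290 = 0.8319 kg·m²/s.
After sticking, I_f = I_p + m R² = 0.03203 + (0.0216)(0.168)² = 0.03264 kg·m².
ω_f = L_i / I_f = 0.8319 / 0.03264 = 25.48 rad/s.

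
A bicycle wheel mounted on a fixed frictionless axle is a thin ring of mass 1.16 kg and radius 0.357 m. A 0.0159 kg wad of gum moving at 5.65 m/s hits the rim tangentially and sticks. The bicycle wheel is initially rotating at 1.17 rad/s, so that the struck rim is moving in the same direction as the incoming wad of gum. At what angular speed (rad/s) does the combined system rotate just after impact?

|ω_f| ≈ 1.37 rad/s

The axle reaction passes through the axle and exerts no torque about it; angular momentum about the axle is conserved through the impact.
I_p = (1.16)(0.357)² = 0.1478 kg·m². Taking the sense of the wad of gum's angular momentum as positive, L_{wad} = m v R = (0.0159)(5.65)(0.357) = 0.03207 kg·m²/s.
L_i = +I_p ω_p + m v R = +(0.1478)(1.17) + 0.03207 = 0.2050 kg·m²/s.
After sticking, I_f = I_p + m R² = 0.1478 + (0.0159)(0.357)² = 0.1499 kg·m².
ω_f = L_i / I_f = 0.2050 / 0.1499 = 1.368 rad/s.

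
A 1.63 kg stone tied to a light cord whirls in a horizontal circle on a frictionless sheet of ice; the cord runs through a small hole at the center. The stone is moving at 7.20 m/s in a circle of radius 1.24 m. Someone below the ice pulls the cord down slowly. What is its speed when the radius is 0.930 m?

Central (radial) force ⇒ zero torque about the center ⇒ m v r is constant.
v₂ = v₁ r₁ / r₂ = (7.20)(1.24) / (0.930) = 9.600 m/s.

v₂ ≈ 9.60 m/s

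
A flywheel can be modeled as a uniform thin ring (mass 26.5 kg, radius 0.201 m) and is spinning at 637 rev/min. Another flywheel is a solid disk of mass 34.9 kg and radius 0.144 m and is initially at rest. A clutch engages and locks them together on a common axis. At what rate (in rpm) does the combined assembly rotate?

The coupling torques are internal; angular momentum about the shared axis is conserved.
Moments of inertia: I_A = (26.5)(0.201)² = 1.071 kg·m²; I_B = ½(34.9)(0.144)² = 0.3618 kg·m².
Taking A's sense as positive: L = (1.071)(637) = 682.0 kg·m²·rpm.
Combined I = 1.071 + 0.3618 = 1.432 kg·m².
ω_f = L / I = 682.0 / 1.432 = 476.1 rpm.

|ω_f| ≈ 476 rpm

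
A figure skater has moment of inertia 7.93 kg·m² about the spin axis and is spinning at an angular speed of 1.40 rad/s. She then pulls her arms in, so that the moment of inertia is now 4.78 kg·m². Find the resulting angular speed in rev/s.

With no external torque about the axis, L is conserved: I₁ω₁ = I₂ω₂.
ω₂ = I₁ω₁ / I₂ = (7.930)(1.40 rad/s) / (4.780) = 2.323 rad/s = 0.3697 rev/s.

ω₂ ≈ 0.370 rev/s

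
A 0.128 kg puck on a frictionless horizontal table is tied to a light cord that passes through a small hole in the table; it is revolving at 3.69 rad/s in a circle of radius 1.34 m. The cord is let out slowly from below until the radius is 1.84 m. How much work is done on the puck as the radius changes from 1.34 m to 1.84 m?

No torque about the axis ⇒ m r₁² ω₁ = m r₂² ω₂.
ω₂ = ω₁ (r₁/r₂)² = (3.69)(1.34/1.84)² = 1.957 rad/s.
W = ΔKE = ½m(v₂² − v₁²) = -0.7349 J.

W ≈ -0.735 J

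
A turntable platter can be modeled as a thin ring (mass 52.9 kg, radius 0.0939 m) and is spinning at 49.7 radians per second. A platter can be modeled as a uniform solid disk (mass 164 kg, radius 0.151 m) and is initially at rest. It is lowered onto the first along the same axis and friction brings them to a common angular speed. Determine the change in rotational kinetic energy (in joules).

No external torque acts about the common axis, so total angular momentum is conserved.
Moments of inertia: I_A = (52.9)(0.0939)² = 0.4664 kg·m²; I_B = ½(164)(0.151)² = 1.870 kg·m².
Taking A's sense as positive: L = (0.4664)(49.7) = 23.18 kg·m²·rad/s.
Combined I = 0.4664 + 1.870 = 2.336 kg·m².
ω_f = L / I = 23.18 / 2.336 = 9.923 rad/s.
KE_i = ½ΣIω² = 576.1 J; KE_f = ½(2.336)(9.923)² = 115.0 J.

ΔKE ≈ -461 J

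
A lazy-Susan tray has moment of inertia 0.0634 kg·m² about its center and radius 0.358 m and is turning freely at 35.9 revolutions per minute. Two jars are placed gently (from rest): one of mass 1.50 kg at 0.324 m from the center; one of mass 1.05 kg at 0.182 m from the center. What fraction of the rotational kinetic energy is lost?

fraction ≈ 0.752

No external torque acts about the center; L_before = L_after.
Added inertia Σmr² = (1.50)(0.324)² + (1.05)(0.182)² = 0.1922 kg·m²; I_f = 0.06340 + 0.1922 = 0.2556 kg·m².
ω_f = I_p ω_i / I_f = (0.06340)(35.9) / 0.2556 = 8.903 rpm.
KE_i = ½(0.06340)(3.759 rad/s)² = 0.4480 J; KE_f = ½(0.2556)(0.9323)² = 0.1111 J.
Fraction lost = 0.7520.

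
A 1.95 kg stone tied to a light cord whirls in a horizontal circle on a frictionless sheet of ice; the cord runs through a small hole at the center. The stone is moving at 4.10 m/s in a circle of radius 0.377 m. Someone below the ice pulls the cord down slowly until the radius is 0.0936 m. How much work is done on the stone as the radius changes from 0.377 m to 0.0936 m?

The only horizontal force on the mass is along the cord (radial), so it exerts no torque about the hole and angular momentum m v r is conserved.
v₂ = v₁ r₁ / r₂ = (4.10)(0.377) / (0.0936) = 16.51 m/s.
W = ΔKE = ½m(v₂² − v₁²) = 249.5 J.

W ≈ 250 J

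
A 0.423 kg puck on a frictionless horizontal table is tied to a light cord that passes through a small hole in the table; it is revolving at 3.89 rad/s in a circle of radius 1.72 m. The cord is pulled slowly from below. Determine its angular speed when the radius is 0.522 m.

ω₂ ≈ 42.2 rad/s

The constraining force is radial, so m r² ω about the center is conserved.
ω₂ = ω₁ (r₁/r₂)² = (3.89)(1.72/0.522)² = 42.23 rad/s.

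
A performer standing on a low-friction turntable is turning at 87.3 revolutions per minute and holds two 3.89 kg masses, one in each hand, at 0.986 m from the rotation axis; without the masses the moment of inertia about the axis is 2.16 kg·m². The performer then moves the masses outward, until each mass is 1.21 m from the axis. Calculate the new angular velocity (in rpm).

With no external torque about the axis, L is conserved: I₁ω₁ = I₂ω₂.
I₁ = 2.16 + 2(3.89)(0.986)² = 9.724 kg·m²; I₂ = 2.16 + 2(3.89)(1.21)² = 13.55 kg·m².
ω₂ = I₁ω₁ / I₂ = (9.724)(87.3 rpm) / (13.55) = 62.64 rpm.

ω₂ ≈ 62.6 rpm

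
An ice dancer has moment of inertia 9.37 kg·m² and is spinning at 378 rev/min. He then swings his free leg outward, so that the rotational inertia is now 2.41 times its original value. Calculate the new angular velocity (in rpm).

Angular momentum about the spin axis is conserved since the torque about it is zero.
I₂ = 2.41 × 9.37 = 22.58 kg·m².
ω₂ = I₁ω₁ / I₂ = (9.370)(378 rpm) / (22.58) = 156.8 rpm.

ω₂ ≈ 157 rpm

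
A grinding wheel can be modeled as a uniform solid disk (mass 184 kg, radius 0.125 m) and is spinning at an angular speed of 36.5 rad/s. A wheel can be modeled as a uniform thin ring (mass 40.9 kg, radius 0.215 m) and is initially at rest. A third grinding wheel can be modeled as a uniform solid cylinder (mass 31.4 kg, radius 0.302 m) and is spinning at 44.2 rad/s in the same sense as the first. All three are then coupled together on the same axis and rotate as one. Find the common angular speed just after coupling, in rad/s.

|ω_f| ≈ 24.3 rad/s

The coupling torques are internal; angular momentum about the shared axis is conserved.
Moments of inertia: I_A = ½(184)(0.125)² = 1.438 kg·m²; I_B = (40.9)(0.215)² = 1.891 kg·m²; I_C = ½(31.4)(0.302)² = 1.432 kg·m².
Taking A's sense as positive: L = (1.438)(36.5) + (1.432)(44.2) = 115.8 kg·m²·rad/s.
Combined I = 1.438 + 1.891 + 1.432 = 4.760 kg·m².
ω_f = L / I = 115.8 / 4.760 = 24.32 rad/s.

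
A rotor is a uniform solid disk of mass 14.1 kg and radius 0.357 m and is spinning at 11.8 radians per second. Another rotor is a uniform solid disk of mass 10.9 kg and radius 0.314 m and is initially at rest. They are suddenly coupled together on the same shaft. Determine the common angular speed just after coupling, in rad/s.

The coupling torques are internal; angular momentum about the shared axis is conserved.
Moments of inertia: I_A = ½(14.1)(0.357)² = 0.8985 kg·m²; I_B = ½(10.9)(0.314)² = 0.5373 kg·m².
Taking A's sense as positive: L = (0.8985)(11.8) = 10.60 kg·m²·rad/s.
Combined I = 0.8985 + 0.5373 = 1.436 kg·m².
ω_f = L / I = 10.60 / 1.436 = 7.384 rad/s.

|ω_f| ≈ 7.38 rad/s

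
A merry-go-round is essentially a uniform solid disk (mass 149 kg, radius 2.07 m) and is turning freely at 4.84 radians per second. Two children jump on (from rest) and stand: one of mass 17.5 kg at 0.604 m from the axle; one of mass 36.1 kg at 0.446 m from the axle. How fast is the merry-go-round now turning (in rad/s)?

No external torque acts about the axle; L_before = L_after.
I_p = ½(149)(2.07)² = 319.2 kg·m².
Added inertia Σmr² = (17.5)(0.604)² + (36.1)(0.446)² = 13.57 kg·m²; I_f = 319.2 + 13.57 = 332.8 kg·m².
ω_f = I_p ω_i / I_f = (319.2)(4.84) / 332.8 = 4.643 rad/s.

ω_f ≈ 4.64 rad/s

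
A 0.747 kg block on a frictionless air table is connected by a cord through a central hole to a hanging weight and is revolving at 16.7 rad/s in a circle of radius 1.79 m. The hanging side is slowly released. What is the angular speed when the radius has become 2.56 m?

The constraining force is radial, so m r² ω about the center is conserved.
ω₂ = ω₁ (r₁/r₂)² = (16.7)(1.79/2.56)² = 8.165 rad/s.

ω₂ ≈ 8.16 rad/s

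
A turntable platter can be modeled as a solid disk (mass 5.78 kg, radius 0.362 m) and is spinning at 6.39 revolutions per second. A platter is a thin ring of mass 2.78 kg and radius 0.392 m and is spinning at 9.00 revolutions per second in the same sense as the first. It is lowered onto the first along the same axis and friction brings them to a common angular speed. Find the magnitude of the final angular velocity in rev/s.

The coupling torques are internal; angular momentum about the shared axis is conserved.
Moments of inertia: I_A = ½(5.78)(0.362)² = 0.3787 kg·m²; I_B = (2.78)(0.392)² = 0.4272 kg·m².
Taking A's sense as positive: L = (0.3787)(6.39) + (0.4272)(9.00) = 6.265 kg·m²·rev/s.
Combined I = 0.3787 + 0.4272 = 0.8059 kg·m².
ω_f = L / I = 6.265 / 0.8059 = 7.773 rev/s.

|ω_f| ≈ 7.77 rev/s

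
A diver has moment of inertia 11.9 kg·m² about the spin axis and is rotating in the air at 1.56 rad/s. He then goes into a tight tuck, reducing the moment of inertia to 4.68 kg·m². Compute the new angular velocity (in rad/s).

Angular momentum about the spin axis is conserved since the torque about it is zero.
ω₂ = I₁ω₁ / I₂ = (11.90)(1.56 rad/s) / (4.680) = 3.967 rad/s.

ω₂ ≈ 3.97 rad/s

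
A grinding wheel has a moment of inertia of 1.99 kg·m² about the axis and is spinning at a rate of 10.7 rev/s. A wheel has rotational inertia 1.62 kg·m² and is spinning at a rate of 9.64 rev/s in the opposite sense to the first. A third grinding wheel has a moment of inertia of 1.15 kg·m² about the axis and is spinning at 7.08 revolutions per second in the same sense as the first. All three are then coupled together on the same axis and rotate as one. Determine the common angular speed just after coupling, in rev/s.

The coupling torques are internal; angular momentum about the shared axis is conserved.
Taking A's sense as positive: L = (1.990)(10.7) − (1.620)(9.64) + (1.150)(7.08) = 13.82 kg·m²·rev/s.
Combined I = 1.990 + 1.620 + 1.150 = 4.760 kg·m².
ω_f = L / I = 13.82 / 4.760 = 2.903 rev/s.

|ω_f| ≈ 2.90 rev/s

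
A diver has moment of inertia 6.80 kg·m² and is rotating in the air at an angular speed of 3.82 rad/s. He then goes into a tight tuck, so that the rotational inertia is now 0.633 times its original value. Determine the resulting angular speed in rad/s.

With no external torque about the axis, L is conserved: I₁ω₁ = I₂ω₂.
I₂ = 0.633 × 6.80 = 4.304 kg·m².
ω₂ = I₁ω₁ / I₂ = (6.800)(3.82 rad/s) / (4.304) = 6.035 rad/s.

ω₂ ≈ 6.03 rad/s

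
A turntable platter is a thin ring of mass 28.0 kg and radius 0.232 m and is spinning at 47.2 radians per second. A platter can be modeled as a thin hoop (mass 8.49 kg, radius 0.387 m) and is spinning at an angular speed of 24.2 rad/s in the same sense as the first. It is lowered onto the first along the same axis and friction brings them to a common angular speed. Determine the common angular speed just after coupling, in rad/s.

No external torque acts about the common axis, so total angular momentum is conserved.
Moments of inertia: I_A = (28.0)(0.232)² = 1.507 kg·m²; I_B = (8.49)(0.387)² = 1.272 kg·m².
Taking A's sense as positive: L = (1.507)(47.2) + (1.272)(24.2) = 101.9 kg·m²·rad/s.
Combined I = 1.507 + 1.272 = 2.779 kg·m².
ω_f = L / I = 101.9 / 2.779 = 36.67 rad/s.

|ω_f| ≈ 36.7 rad/s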